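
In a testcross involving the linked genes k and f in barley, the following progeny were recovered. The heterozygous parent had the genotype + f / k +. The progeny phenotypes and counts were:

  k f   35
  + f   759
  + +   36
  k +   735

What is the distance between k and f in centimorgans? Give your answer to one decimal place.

4.5 centimorgans

The recombinant classes are + + and k f: 36 + 35 = 71.
Recombination frequency = 71/1565 = 0.0454 ≈ 4.5%, i.e. 4.5 centimorgans.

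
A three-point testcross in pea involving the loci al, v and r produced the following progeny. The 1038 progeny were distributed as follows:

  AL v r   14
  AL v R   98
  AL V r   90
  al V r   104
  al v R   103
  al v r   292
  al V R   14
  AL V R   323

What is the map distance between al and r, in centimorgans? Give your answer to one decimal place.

The two most frequent reciprocal classes, AL V R and al v r, are the parental types, so the F1 was AL V R / al v r.
The two rarest classes, al V R and AL v r, are the double crossovers. Comparing them with the parentals, only the al allele has switched, so al is the middle locus and the order is r – al – v.
Crossovers in the r–al interval produce the single-crossover classes AL V r and al v R (90 + 103 = 193) plus the double crossovers (28).
RF(r–al) = (193 + 28) / 1038 = 221/1038 = 0.2129 → 21.3 centimorgans.

21.3 centimorgans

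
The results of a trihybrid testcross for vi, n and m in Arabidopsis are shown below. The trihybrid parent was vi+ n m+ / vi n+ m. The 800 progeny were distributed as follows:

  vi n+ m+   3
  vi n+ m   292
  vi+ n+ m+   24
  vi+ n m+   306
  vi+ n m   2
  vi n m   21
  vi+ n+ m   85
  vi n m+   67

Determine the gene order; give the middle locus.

The two rarest classes, vi+ n m and vi n+ m+, are the double crossovers. Comparing them with the parentals, only the m allele has switched, so m is the middle locus and the order is vi – m – n.

m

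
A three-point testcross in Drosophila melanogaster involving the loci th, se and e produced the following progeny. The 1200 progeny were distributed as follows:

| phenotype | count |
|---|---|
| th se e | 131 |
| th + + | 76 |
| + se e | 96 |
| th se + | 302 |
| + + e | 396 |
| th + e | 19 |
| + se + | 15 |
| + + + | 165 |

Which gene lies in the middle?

th

The two most frequent reciprocal classes, + + e and th se +, are the parental types, so the F1 was + + e / th se +.
The two rarest classes, th + e and + se +, are the double crossovers. Comparing them with the parentals, only the th allele has switched, so th is the middle locus and the order is se – th – e.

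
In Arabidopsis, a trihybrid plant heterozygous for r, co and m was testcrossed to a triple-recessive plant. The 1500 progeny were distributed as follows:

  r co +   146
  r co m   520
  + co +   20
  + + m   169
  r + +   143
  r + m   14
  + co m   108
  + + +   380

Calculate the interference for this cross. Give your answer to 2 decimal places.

0.49

The two most frequent reciprocal classes, + + + and r co m, are the parental types, so the F1 was + + + / r co m.
The two rarest classes, + co + and r + m, are the double crossovers. Comparing them with the parentals, only the co allele has switched, so co is the middle locus and the order is m – co – r.
m–co: (315 + 34)/1500 = 0.2327; co–r: (251 + 34)/1500 = 0.1900.
Expected DCO frequency = 0.2327 × 0.1900 ≈ 0.04421; observed = 34/1500 ≈ 0.02267.
Coefficient of coincidence = 0.02267/0.04421 ≈ 0.51; interference = 1 − 0.51 = 0.49.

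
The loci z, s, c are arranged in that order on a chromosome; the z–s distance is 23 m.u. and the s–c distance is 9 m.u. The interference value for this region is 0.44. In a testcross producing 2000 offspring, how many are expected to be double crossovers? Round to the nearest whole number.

23

Map distances give recombination frequencies of 0.230 and 0.090 for the two intervals.
With interference 0.44 (so coincidence = 0.56), expected double-crossover frequency = 0.230 × 0.090 × 0.56 = 0.01159.
Expected number = 0.01159 × 2000 = 23.18 ≈ 23.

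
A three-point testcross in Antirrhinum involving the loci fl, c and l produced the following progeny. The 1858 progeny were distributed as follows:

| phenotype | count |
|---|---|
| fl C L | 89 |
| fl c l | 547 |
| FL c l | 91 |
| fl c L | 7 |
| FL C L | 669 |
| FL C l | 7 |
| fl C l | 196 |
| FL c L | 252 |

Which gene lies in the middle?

l

The two most frequent reciprocal classes, FL C L and fl c l, are the parental types, so the F1 was FL C L / fl c l.
The two rarest classes, FL C l and fl c L, are the double crossovers. Comparing them with the parentals, only the l allele has switched, so l is the middle locus and the order is c – l – fl.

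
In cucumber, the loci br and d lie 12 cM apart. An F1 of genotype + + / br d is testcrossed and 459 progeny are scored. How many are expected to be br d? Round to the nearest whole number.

A map distance of 12 cM corresponds to a recombination frequency of 0.120.
The F1 is + + / br d, so br d is a parental gamete class with expected frequency (1 − r)/2 = 0.880/2 = 0.4400.
Expected number = 0.4400 × 459 = 201.96 ≈ 202.

202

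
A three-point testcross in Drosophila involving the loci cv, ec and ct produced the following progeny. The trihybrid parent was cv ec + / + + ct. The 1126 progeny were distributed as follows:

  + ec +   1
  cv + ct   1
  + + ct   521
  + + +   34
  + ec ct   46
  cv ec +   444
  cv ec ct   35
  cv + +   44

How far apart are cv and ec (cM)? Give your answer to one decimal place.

8.2 cM

The two rarest classes, + ec + and cv + ct, are the double crossovers. Comparing them with the parentals, only the cv allele has switched, so cv is the middle locus and the order is ct – cv – ec.
Crossovers in the cv–ec interval produce the single-crossover classes cv + + and + ec ct (44 + 46 = 90) plus the double crossovers (2).
RF(cv–ec) = (90 + 2) / 1126 = 92/1126 = 0.0817 → 8.2 cM.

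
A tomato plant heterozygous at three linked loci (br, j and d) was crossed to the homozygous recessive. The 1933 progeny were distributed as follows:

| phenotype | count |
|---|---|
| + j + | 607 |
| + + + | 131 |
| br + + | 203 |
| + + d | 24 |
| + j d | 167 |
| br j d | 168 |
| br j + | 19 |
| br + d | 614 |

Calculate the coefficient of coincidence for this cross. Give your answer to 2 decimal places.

0.59

The two most frequent reciprocal classes, br + d and + j +, are the parental types, so the F1 was br + d / + j +.
The two rarest classes, + + d and br j +, are the double crossovers. Comparing them with the parentals, only the br allele has switched, so br is the middle locus and the order is j – br – d.
j–br: (299 + 43)/1933 = 0.1769; br–d: (370 + 43)/1933 = 0.2137.
Expected DCO frequency = 0.1769 × 0.2137 ≈ 0.03780; observed = 43/1933 ≈ 0.02225.
Coefficient of coincidence = 0.02225/0.03780 ≈ 0.59.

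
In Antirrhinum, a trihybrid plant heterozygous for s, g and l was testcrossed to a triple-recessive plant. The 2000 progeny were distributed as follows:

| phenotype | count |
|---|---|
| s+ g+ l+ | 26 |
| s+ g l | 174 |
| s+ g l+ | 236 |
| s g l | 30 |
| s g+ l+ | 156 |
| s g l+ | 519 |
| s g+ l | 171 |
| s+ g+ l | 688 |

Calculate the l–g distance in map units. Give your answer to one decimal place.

19.3 map units

The two most frequent reciprocal classes, s+ g+ l and s g l+, are the parental types, so the F1 was s+ g+ l / s g l+.
The two rarest classes, s+ g+ l+ and s g l, are the double crossovers. Comparing them with the parentals, only the l allele has switched, so l is the middle locus and the order is s – l – g.
Crossovers in the l–g interval produce the single-crossover classes s+ g l and s g+ l+ (174 + 156 = 330) plus the double crossovers (56).
RF(l–g) = (330 + 56) / 2000 = 386/2000 = 0.1930 → 19.3 map units.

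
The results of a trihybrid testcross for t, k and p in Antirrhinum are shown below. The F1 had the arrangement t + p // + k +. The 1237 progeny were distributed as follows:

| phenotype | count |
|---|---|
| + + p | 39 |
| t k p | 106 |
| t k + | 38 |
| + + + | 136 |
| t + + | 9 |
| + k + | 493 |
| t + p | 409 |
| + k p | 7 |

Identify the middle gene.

p

The two rarest classes, t + + and + k p, are the double crossovers. Comparing them with the parentals, only the p allele has switched, so p is the middle locus and the order is t – p – k.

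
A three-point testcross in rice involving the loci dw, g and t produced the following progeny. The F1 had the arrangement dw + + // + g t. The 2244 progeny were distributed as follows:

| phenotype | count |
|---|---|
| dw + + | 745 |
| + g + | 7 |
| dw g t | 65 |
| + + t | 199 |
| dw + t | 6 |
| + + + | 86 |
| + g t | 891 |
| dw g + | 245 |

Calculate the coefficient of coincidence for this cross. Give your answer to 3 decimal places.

0.389

The two rarest classes, dw + t and + g +, are the double crossovers. Comparing them with the parentals, only the t allele has switched, so t is the middle locus and the order is dw – t – g.
dw–t: (151 + 13)/2244 = 0.0731; t–g: (444 + 13)/2244 = 0.2037.
Expected DCO frequency = 0.0731 × 0.2037 ≈ 0.01489; observed = 13/2244 ≈ 0.00579.
Coefficient of coincidence = 0.00579/0.01489 ≈ 0.389.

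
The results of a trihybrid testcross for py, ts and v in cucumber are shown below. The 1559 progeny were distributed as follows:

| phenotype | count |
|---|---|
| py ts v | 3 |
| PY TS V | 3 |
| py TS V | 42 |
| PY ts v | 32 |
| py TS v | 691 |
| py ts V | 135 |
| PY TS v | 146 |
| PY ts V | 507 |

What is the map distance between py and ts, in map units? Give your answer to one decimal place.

18.4 map units

The two most frequent reciprocal classes, PY ts V and py TS v, are the parental types, so the F1 was PY ts V / py TS v.
The two rarest classes, PY TS V and py ts v, are the double crossovers. Comparing them with the parentals, only the ts allele has switched, so ts is the middle locus and the order is v – ts – py.
Crossovers in the ts–py interval produce the single-crossover classes py ts V and PY TS v (135 + 146 = 281) plus the double crossovers (6).
RF(ts–py) = (281 + 6) / 1559 = 287/1559 = 0.1841 → 18.4 map units.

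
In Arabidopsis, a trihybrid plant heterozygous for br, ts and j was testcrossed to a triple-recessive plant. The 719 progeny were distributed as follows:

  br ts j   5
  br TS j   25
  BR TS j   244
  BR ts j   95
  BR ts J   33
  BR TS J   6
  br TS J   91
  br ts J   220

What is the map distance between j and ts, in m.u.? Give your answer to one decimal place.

The two most frequent reciprocal classes, BR TS j and br ts J, are the parental types, so the F1 was BR TS j / br ts J.
The two rarest classes, BR TS J and br ts j, are the double crossovers. Comparing them with the parentals, only the j allele has switched, so j is the middle locus and the order is br – j – ts.
Crossovers in the j–ts interval produce the single-crossover classes BR ts j and br TS J (95 + 91 = 186) plus the double crossovers (11).
RF(j–ts) = (186 + 11) / 719 = 197/719 = 0.2740 → 27.4 m.u.

27.4 m.u.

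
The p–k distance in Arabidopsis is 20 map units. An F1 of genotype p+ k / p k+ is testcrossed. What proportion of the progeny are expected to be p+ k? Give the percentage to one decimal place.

40.0%

A map distance of 20 map units corresponds to a recombination frequency of 0.200.
The F1 is p+ k / p k+, so p+ k is a parental gamete class with expected frequency (1 − r)/2 = 0.800/2 = 0.4000.
That is 0.4000 = 40.0% of the progeny.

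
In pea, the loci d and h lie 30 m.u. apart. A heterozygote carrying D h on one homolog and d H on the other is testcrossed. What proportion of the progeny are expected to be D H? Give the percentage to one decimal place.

A map distance of 30 m.u. corresponds to a recombination frequency of 0.300.
The F1 is D h / d H, so D H is a recombinant gamete class with expected frequency r/2 = 0.300/2 = 0.1500.
That is 0.1500 = 15.0% of the progeny.

15.0%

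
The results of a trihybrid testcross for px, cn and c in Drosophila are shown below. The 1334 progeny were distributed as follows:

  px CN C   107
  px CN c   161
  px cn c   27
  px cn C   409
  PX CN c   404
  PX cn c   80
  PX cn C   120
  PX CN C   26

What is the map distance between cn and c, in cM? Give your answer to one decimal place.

The two most frequent reciprocal classes, px cn C and PX CN c, are the parental types, so the F1 was px cn C / PX CN c.
The two rarest classes, px cn c and PX CN C, are the double crossovers. Comparing them with the parentals, only the c allele has switched, so c is the middle locus and the order is cn – c – px.
Crossovers in the cn–c interval produce the single-crossover classes px CN C and PX cn c (107 + 80 = 187) plus the double crossovers (53).
RF(cn–c) = (187 + 53) / 1334 = 240/1334 = 0.1799 → 18.0 cM.

18.0 cM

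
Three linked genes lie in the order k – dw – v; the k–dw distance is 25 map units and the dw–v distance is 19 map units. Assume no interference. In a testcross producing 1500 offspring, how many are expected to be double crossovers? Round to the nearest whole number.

Map distances give recombination frequencies of 0.250 and 0.190 for the two intervals.
With no interference, expected double-crossover frequency = 0.250 × 0.190 = 0.04750.
Expected number = 0.04750 × 1500 = 71.25 ≈ 71.

71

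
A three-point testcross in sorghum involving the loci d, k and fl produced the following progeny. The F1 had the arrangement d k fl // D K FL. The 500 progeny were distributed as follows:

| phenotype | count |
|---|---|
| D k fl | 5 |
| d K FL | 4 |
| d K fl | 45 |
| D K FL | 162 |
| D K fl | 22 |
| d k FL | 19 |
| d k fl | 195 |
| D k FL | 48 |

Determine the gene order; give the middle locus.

d

The two rarest classes, D k fl and d K FL, are the double crossovers. Comparing them with the parentals, only the d allele has switched, so d is the middle locus and the order is fl – d – k.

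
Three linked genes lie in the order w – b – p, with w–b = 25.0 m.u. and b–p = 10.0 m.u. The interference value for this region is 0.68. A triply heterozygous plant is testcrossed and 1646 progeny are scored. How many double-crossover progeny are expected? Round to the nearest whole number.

Map distances give recombination frequencies of 0.250 and 0.100 for the two intervals.
With interference 0.68 (so coincidence = 0.32), expected double-crossover frequency = 0.250 × 0.100 × 0.32 = 0.00800.
Expected number = 0.00800 × 1646 = 13.17 ≈ 13.

13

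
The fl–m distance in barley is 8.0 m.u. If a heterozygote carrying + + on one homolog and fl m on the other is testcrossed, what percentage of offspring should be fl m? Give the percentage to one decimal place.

46.0%

A map distance of 8.0 m.u. corresponds to a recombination frequency of 0.080.
The F1 is + + / fl m, so fl m is a parental gamete class with expected frequency (1 − r)/2 = 0.920/2 = 0.4600.
That is 0.4600 = 46.0% of the progeny.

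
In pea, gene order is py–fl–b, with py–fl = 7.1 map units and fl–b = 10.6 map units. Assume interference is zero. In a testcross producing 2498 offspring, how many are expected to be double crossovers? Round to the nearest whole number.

Map distances give recombination frequencies of 0.071 and 0.106 for the two intervals.
With no interference, expected double-crossover frequency = 0.071 × 0.106 = 0.00753.
Expected number = 0.00753 × 2498 = 18.80 ≈ 19.

19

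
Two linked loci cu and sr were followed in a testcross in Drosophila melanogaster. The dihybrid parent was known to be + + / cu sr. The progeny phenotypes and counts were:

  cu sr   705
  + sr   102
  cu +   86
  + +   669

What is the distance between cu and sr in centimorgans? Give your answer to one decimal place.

12.0 centimorgans

The recombinant classes are + sr and cu +: 102 + 86 = 188.
Recombination frequency = 188/1562 = 0.1204 ≈ 12.0%, i.e. 12.0 centimorgans.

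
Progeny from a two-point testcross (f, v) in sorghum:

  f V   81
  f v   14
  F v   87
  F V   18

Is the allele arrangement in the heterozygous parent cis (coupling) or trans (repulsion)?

The two most frequent classes are F v (87) and f V (81); these are the parental (non-recombinant) types.
So the F1 carried F v on one chromosome and f V on the other — the recessive alleles are on opposite chromosomes (trans / repulsion).

trans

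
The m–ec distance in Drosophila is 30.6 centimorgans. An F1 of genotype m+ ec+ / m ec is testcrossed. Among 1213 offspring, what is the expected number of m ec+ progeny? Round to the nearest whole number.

186

A map distance of 30.6 centimorgans corresponds to a recombination frequency of 0.306.
The F1 is m+ ec+ / m ec, so m ec+ is a recombinant gamete class with expected frequency r/2 = 0.306/2 = 0.1530.
Expected number = 0.1530 × 1213 = 185.59 ≈ 186.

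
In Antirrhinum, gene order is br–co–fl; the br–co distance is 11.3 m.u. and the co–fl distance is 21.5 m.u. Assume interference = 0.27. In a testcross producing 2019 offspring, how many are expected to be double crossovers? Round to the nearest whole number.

36

Map distances give recombination frequencies of 0.113 and 0.215 for the two intervals.
With interference 0.27 (so coincidence = 0.73), expected double-crossover frequency = 0.113 × 0.215 × 0.73 = 0.01774.
Expected number = 0.01774 × 2019 = 35.81 ≈ 36.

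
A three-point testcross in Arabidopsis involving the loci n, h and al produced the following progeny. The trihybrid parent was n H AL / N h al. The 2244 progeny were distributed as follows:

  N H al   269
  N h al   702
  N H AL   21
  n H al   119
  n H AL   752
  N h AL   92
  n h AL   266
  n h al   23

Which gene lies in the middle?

The two rarest classes, N H AL and n h al, are the double crossovers. Comparing them with the parentals, only the n allele has switched, so n is the middle locus and the order is h – n – al.

n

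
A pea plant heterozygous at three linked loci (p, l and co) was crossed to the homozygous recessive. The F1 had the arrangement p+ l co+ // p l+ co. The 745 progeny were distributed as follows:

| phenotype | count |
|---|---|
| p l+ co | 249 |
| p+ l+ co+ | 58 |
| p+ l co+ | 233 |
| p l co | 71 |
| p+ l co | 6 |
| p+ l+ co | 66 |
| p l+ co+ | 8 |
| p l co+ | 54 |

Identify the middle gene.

The two rarest classes, p+ l co and p l+ co+, are the double crossovers. Comparing them with the parentals, only the co allele has switched, so co is the middle locus and the order is p – co – l.

co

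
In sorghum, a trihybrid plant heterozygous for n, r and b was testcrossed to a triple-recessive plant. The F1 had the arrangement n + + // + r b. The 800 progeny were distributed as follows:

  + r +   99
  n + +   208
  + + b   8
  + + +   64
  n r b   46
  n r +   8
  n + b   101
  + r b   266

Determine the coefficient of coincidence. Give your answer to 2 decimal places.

The two rarest classes, n r + and + + b, are the double crossovers. Comparing them with the parentals, only the r allele has switched, so r is the middle locus and the order is n – r – b.
n–r: (110 + 16)/800 = 0.1575; r–b: (200 + 16)/800 = 0.2700.
Expected DCO frequency = 0.1575 × 0.2700 ≈ 0.04253; observed = 16/800 ≈ 0.02000.
Coefficient of coincidence = 0.02000/0.04253 ≈ 0.47.

0.47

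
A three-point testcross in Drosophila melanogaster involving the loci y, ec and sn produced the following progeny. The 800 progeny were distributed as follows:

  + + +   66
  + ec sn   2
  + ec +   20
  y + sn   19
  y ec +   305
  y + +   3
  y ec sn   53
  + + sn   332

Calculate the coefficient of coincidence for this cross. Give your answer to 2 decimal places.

0.73

The two most frequent reciprocal classes, + + sn and y ec +, are the parental types, so the F1 was + + sn / y ec +.
The two rarest classes, + ec sn and y + +, are the double crossovers. Comparing them with the parentals, only the ec allele has switched, so ec is the middle locus and the order is y – ec – sn.
y–ec: (39 + 5)/800 = 0.0550; ec–sn: (119 + 5)/800 = 0.1550.
Expected DCO frequency = 0.0550 × 0.1550 ≈ 0.00852; observed = 5/800 ≈ 0.00625.
Coefficient of coincidence = 0.00625/0.00852 ≈ 0.73.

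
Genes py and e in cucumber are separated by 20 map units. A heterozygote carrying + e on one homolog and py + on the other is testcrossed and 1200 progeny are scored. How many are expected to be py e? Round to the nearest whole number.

A map distance of 20 map units corresponds to a recombination frequency of 0.200.
The F1 is + e / py +, so py e is a recombinant gamete class with expected frequency r/2 = 0.200/2 = 0.1000.
Expected number = 0.1000 × 1200 = 120.00 ≈ 120.

120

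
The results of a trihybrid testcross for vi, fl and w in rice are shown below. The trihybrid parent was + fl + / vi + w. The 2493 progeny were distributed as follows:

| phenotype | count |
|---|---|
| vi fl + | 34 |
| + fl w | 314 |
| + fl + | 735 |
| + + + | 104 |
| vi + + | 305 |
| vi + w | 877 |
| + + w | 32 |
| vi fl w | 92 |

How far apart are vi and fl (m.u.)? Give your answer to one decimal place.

The two rarest classes, vi fl + and + + w, are the double crossovers. Comparing them with the parentals, only the vi allele has switched, so vi is the middle locus and the order is w – vi – fl.
Crossovers in the vi–fl interval produce the single-crossover classes + + + and vi fl w (104 + 92 = 196) plus the double crossovers (66).
RF(vi–fl) = (196 + 66) / 2493 = 262/2493 = 0.1051 → 10.5 m.u.

10.5 m.u.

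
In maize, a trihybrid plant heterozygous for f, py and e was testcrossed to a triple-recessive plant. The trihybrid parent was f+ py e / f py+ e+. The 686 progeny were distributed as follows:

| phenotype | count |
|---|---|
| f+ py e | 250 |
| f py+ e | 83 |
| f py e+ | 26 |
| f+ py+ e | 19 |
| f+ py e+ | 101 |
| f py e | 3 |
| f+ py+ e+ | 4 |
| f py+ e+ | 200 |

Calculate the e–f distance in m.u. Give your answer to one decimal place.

The two rarest classes, f py e and f+ py+ e+, are the double crossovers. Comparing them with the parentals, only the f allele has switched, so f is the middle locus and the order is e – f – py.
Crossovers in the e–f interval produce the single-crossover classes f+ py e+ and f py+ e (101 + 83 = 184) plus the double crossovers (7).
RF(e–f) = (184 + 7) / 686 = 191/686 = 0.2784 → 27.8 m.u.

27.8 m.u.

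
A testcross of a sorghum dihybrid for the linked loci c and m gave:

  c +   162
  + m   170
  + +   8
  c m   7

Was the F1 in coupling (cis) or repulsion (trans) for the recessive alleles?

trans

The two most frequent classes are + m (170) and c + (162); these are the parental (non-recombinant) types.
So the F1 carried + m on one chromosome and c + on the other — the recessive alleles are on opposite chromosomes (trans / repulsion).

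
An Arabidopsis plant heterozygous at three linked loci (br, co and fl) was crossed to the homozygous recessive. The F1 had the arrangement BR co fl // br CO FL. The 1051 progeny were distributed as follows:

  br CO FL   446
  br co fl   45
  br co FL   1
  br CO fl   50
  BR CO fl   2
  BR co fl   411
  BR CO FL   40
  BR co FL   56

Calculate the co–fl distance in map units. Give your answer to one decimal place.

10.4 map units

The two rarest classes, BR CO fl and br co FL, are the double crossovers. Comparing them with the parentals, only the co allele has switched, so co is the middle locus and the order is fl – co – br.
Crossovers in the fl–co interval produce the single-crossover classes BR co FL and br CO fl (56 + 50 = 106) plus the double crossovers (3).
RF(fl–co) = (106 + 3) / 1051 = 109/1051 = 0.1037 → 10.4 map units.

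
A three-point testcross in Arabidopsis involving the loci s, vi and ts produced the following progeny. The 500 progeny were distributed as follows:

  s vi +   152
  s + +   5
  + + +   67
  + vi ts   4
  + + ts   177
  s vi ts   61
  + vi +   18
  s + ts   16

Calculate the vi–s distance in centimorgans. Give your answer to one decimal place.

The two most frequent reciprocal classes, s vi + and + + ts, are the parental types, so the F1 was s vi + / + + ts.
The two rarest classes, s + + and + vi ts, are the double crossovers. Comparing them with the parentals, only the vi allele has switched, so vi is the middle locus and the order is s – vi – ts.
Crossovers in the s–vi interval produce the single-crossover classes + vi + and s + ts (18 + 16 = 34) plus the double crossovers (9).
RF(s–vi) = (34 + 9) / 500 = 43/500 = 0.0860 → 8.6 centimorgans.

8.6 centimorgans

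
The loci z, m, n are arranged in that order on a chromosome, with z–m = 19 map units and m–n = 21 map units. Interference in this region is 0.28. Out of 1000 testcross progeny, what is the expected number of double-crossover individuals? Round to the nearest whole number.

29

Map distances give recombination frequencies of 0.190 and 0.210 for the two intervals.
With interference 0.28 (so coincidence = 0.72), expected double-crossover frequency = 0.190 × 0.210 × 0.72 = 0.02873.
Expected number = 0.02873 × 1000 = 28.73 ≈ 29.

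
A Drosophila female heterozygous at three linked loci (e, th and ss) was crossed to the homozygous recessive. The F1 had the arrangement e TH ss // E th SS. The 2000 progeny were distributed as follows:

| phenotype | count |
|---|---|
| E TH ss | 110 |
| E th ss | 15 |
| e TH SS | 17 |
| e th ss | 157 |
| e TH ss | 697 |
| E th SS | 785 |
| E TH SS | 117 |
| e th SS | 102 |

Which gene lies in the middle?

The two rarest classes, e TH SS and E th ss, are the double crossovers. Comparing them with the parentals, only the ss allele has switched, so ss is the middle locus and the order is e – ss – th.

ss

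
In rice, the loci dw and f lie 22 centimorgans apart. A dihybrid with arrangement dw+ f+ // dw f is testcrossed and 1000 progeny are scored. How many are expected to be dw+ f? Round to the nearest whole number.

110

A map distance of 22 centimorgans corresponds to a recombination frequency of 0.220.
The F1 is dw+ f+ / dw f, so dw+ f is a recombinant gamete class with expected frequency r/2 = 0.220/2 = 0.1100.
Expected number = 0.1100 × 1000 = 110.00 ≈ 110.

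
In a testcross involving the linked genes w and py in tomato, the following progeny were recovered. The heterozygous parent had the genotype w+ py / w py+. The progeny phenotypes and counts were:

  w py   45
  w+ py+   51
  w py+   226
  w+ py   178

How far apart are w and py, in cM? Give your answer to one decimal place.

19.2 cM

The recombinant classes are w+ py+ and w py: 51 + 45 = 96.
Recombination frequency = 96/500 = 0.1920 ≈ 19.2%, i.e. 19.2 cM.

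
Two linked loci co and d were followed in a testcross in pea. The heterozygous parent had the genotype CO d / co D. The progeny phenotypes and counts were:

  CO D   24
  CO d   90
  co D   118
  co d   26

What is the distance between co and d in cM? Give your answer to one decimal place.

19.4 cM

The recombinant classes are CO D and co d: 24 + 26 = 50.
Recombination frequency = 50/258 = 0.1938 ≈ 19.4%, i.e. 19.4 cM.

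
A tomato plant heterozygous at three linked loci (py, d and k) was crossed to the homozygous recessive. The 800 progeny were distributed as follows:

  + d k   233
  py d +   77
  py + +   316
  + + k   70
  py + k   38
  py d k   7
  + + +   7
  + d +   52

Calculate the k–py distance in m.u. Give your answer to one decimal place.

13.0 m.u.

The two most frequent reciprocal classes, py + + and + d k, are the parental types, so the F1 was py + + / + d k.
The two rarest classes, + + + and py d k, are the double crossovers. Comparing them with the parentals, only the py allele has switched, so py is the middle locus and the order is k – py – d.
Crossovers in the k–py interval produce the single-crossover classes py + k and + d + (38 + 52 = 90) plus the double crossovers (14).
RF(k–py) = (90 + 14) / 800 = 104/800 = 0.1300 → 13.0 m.u.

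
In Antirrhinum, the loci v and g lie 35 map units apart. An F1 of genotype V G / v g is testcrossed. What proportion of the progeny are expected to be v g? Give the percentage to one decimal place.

32.5%

A map distance of 35 map units corresponds to a recombination frequency of 0.350.
The F1 is V G / v g, so v g is a parental gamete class with expected frequency (1 − r)/2 = 0.650/2 = 0.3250.
That is 0.3250 = 32.5% of the progeny.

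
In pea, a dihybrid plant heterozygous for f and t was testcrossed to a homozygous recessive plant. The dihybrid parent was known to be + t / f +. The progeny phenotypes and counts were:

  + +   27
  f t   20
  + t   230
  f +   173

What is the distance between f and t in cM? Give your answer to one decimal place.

10.4 cM

The recombinant classes are + + and f t: 27 + 20 = 47.
Recombination frequency = 47/450 = 0.1044 ≈ 10.4%, i.e. 10.4 cM.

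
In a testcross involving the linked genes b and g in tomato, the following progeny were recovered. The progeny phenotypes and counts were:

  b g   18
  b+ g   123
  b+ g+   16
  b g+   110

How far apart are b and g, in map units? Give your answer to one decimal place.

The two most frequent classes, b+ g (123) and b g+ (110), are the parental types, so the F1 was b+ g / b g+.
The recombinant classes are b+ g+ and b g: 16 + 18 = 34.
Recombination frequency = 34/267 = 0.1273 ≈ 12.7%, i.e. 12.7 map units.

12.7 map units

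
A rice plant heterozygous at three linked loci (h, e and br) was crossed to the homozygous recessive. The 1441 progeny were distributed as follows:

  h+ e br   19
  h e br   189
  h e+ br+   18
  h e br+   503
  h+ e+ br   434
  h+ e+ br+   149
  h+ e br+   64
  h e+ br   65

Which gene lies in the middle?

e

The two most frequent reciprocal classes, h+ e+ br and h e br+, are the parental types, so the F1 was h+ e+ br / h e br+.
The two rarest classes, h+ e br and h e+ br+, are the double crossovers. Comparing them with the parentals, only the e allele has switched, so e is the middle locus and the order is h – e – br.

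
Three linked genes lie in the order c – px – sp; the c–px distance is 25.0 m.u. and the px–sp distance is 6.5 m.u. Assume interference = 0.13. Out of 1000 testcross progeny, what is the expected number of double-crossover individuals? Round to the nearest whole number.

14

Map distances give recombination frequencies of 0.250 and 0.065 for the two intervals.
With interference 0.13 (so coincidence = 0.87), expected double-crossover frequency = 0.250 × 0.065 × 0.87 = 0.01414.
Expected number = 0.01414 × 1000 = 14.14 ≈ 14.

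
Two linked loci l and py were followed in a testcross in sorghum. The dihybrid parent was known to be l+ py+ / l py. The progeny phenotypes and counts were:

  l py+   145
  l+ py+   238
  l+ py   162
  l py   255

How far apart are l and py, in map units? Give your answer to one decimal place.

The recombinant classes are l+ py and l py+: 162 + 145 = 307.
Recombination frequency = 307/800 = 0.3837 ≈ 38.4%, i.e. 38.4 map units.

38.4 map units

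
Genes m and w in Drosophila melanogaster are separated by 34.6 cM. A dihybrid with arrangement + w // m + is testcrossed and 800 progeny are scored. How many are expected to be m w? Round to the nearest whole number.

A map distance of 34.6 cM corresponds to a recombination frequency of 0.346.
The F1 is + w / m +, so m w is a recombinant gamete class with expected frequency r/2 = 0.346/2 = 0.1730.
Expected number = 0.1730 × 800 = 138.40 ≈ 138.

138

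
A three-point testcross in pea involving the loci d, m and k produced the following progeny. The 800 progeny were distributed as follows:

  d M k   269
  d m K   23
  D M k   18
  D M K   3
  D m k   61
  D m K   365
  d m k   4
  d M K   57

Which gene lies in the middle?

m

The two most frequent reciprocal classes, D m K and d M k, are the parental types, so the F1 was D m K / d M k.
The two rarest classes, D M K and d m k, are the double crossovers. Comparing them with the parentals, only the m allele has switched, so m is the middle locus and the order is d – m – k.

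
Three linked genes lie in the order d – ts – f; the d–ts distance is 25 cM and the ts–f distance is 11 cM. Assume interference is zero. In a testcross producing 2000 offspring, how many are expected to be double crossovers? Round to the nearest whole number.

55

Map distances give recombination frequencies of 0.250 and 0.110 for the two intervals.
With no interference, expected double-crossover frequency = 0.250 × 0.110 = 0.02750.
Expected number = 0.02750 × 2000 = 55.00 ≈ 55.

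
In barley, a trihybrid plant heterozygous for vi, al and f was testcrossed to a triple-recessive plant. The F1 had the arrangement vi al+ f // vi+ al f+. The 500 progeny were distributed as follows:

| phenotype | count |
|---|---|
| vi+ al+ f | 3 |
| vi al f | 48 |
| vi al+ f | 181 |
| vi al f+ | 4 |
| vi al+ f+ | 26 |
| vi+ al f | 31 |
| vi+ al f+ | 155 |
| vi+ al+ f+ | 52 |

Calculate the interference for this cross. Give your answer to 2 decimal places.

The two rarest classes, vi+ al+ f and vi al f+, are the double crossovers. Comparing them with the parentals, only the vi allele has switched, so vi is the middle locus and the order is f – vi – al.
f–vi: (57 + 7)/500 = 0.1280; vi–al: (100 + 7)/500 = 0.2140.
Expected DCO frequency = 0.1280 × 0.2140 ≈ 0.02739; observed = 7/500 ≈ 0.01400.
Coefficient of coincidence = 0.01400/0.02739 ≈ 0.51; interference = 1 − 0.51 = 0.49.

0.49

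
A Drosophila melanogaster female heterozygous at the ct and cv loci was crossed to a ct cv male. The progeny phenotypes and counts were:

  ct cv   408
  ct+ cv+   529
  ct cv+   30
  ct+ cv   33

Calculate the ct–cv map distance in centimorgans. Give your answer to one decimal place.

6.3 centimorgans

The two most frequent classes, ct+ cv+ (529) and ct cv (408), are the parental types, so the F1 was ct+ cv+ / ct cv.
The recombinant classes are ct+ cv and ct cv+: 33 + 30 = 63.
Recombination frequency = 63/1000 = 0.0630 ≈ 6.3%, i.e. 6.3 centimorgans.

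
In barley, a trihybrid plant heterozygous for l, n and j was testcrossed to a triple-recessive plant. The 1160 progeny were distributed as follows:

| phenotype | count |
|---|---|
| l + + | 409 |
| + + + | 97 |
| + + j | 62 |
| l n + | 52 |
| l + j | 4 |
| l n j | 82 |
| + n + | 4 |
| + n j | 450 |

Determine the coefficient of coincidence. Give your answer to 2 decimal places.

The two most frequent reciprocal classes, l + + and + n j, are the parental types, so the F1 was l + + / + n j.
The two rarest classes, l + j and + n +, are the double crossovers. Comparing them with the parentals, only the j allele has switched, so j is the middle locus and the order is l – j – n.
l–j: (179 + 8)/1160 = 0.1612; j–n: (114 + 8)/1160 = 0.1052.
Expected DCO frequency = 0.1612 × 0.1052 ≈ 0.01696; observed = 8/1160 ≈ 0.00690.
Coefficient of coincidence = 0.00690/0.01696 ≈ 0.41.

0.41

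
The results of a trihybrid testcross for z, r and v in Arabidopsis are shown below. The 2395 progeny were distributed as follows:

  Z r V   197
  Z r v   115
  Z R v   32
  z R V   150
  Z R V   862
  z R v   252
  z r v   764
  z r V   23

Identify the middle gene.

v

The two most frequent reciprocal classes, Z R V and z r v, are the parental types, so the F1 was Z R V / z r v.
The two rarest classes, Z R v and z r V, are the double crossovers. Comparing them with the parentals, only the v allele has switched, so v is the middle locus and the order is r – v – z.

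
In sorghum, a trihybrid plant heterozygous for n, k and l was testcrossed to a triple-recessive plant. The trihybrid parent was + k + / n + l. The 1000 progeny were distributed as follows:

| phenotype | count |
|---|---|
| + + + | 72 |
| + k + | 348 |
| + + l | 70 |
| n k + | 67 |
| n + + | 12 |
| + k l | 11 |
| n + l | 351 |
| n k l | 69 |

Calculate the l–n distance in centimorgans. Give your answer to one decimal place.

16.0 centimorgans

The two rarest classes, + k l and n + +, are the double crossovers. Comparing them with the parentals, only the l allele has switched, so l is the middle locus and the order is n – l – k.
Crossovers in the n–l interval produce the single-crossover classes n k + and + + l (67 + 70 = 137) plus the double crossovers (23).
RF(n–l) = (137 + 23) / 1000 = 160/1000 = 0.1600 → 16.0 centimorgans.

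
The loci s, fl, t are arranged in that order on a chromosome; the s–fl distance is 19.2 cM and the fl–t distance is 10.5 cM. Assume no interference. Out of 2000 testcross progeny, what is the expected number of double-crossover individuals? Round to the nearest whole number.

Map distances give recombination frequencies of 0.192 and 0.105 for the two intervals.
With no interference, expected double-crossover frequency = 0.192 × 0.105 = 0.02016.
Expected number = 0.02016 × 2000 = 40.32 ≈ 40.

40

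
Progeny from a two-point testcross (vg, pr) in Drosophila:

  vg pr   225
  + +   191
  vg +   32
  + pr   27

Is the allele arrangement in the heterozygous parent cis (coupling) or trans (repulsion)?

The two most frequent classes are + + (191) and vg pr (225); these are the parental (non-recombinant) types.
So the F1 carried + + on one chromosome and vg pr on the other — the recessive alleles are on the same chromosome (cis / coupling).

cis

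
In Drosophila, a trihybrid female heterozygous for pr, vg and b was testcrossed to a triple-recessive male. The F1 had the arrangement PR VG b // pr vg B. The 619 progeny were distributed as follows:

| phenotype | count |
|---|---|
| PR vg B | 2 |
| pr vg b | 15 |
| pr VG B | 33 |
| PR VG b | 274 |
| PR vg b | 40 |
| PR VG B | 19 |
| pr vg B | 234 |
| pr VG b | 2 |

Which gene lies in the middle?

The two rarest classes, pr VG b and PR vg B, are the double crossovers. Comparing them with the parentals, only the pr allele has switched, so pr is the middle locus and the order is b – pr – vg.

pr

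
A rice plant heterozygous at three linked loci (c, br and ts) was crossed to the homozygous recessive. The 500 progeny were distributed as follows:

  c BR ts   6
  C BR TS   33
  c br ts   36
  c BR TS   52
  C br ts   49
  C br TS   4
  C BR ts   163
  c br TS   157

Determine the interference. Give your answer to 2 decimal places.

The two most frequent reciprocal classes, C BR ts and c br TS, are the parental types, so the F1 was C BR ts / c br TS.
The two rarest classes, c BR ts and C br TS, are the double crossovers. Comparing them with the parentals, only the c allele has switched, so c is the middle locus and the order is ts – c – br.
ts–c: (69 + 10)/500 = 0.1580; c–br: (101 + 10)/500 = 0.2220.
Expected DCO frequency = 0.1580 × 0.2220 ≈ 0.03508; observed = 10/500 ≈ 0.02000.
Coefficient of coincidence = 0.02000/0.03508 ≈ 0.57; interference = 1 − 0.57 = 0.43.

0.43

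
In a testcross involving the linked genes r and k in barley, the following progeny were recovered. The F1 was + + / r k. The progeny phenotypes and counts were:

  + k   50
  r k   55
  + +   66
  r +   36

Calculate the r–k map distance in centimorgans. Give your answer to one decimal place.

41.5 centimorgans

The recombinant classes are + k and r +: 50 + 36 = 86.
Recombination frequency = 86/207 = 0.4155 ≈ 41.5%, i.e. 41.5 centimorgans.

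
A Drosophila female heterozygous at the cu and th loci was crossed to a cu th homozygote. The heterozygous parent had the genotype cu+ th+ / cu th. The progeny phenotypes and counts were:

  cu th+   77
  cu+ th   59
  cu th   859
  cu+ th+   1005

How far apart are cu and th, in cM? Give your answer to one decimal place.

The recombinant classes are cu+ th and cu th+: 59 + 77 = 136.
Recombination frequency = 136/2000 = 0.0680 ≈ 6.8%, i.e. 6.8 cM.

6.8 cM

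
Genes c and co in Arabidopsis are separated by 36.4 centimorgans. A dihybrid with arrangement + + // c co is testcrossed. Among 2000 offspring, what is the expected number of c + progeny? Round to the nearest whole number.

A map distance of 36.4 centimorgans corresponds to a recombination frequency of 0.364.
The F1 is + + / c co, so c + is a recombinant gamete class with expected frequency r/2 = 0.364/2 = 0.1820.
Expected number = 0.1820 × 2000 = 364.00 ≈ 364.

364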